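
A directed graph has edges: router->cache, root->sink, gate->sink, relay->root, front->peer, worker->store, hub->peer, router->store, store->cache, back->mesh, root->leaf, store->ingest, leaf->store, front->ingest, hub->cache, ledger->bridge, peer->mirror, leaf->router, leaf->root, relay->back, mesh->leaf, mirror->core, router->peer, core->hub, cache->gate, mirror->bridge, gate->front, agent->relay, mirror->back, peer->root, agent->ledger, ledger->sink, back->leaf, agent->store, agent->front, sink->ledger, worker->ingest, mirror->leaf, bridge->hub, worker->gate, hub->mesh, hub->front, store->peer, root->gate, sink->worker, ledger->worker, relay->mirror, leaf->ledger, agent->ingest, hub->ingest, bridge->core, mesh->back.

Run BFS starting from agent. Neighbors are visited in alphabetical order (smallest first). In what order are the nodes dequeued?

agent -> front -> ingest -> ledger -> relay -> store -> peer -> bridge -> sink -> worker -> back -> mirror -> root -> cache -> core -> hub -> gate -> leaf -> mesh -> router

Visit agent; enqueue front, ingest, ledger, relay, store → queue [front, ingest, ledger, relay, store]
Visit front; enqueue peer → queue [ingest, ledger, relay, store, peer]
Visit ingest → queue [ledger, relay, store, peer]
Visit ledger; enqueue bridge, sink, worker → queue [relay, store, peer, bridge, sink, worker]
Visit relay; enqueue back, mirror, root → queue [store, peer, bridge, sink, worker, back, mirror, root]
Visit store; enqueue cache → queue [peer, bridge, sink, worker, back, mirror, root, cache]
Visit peer → queue [bridge, sink, worker, back, mirror, root, cache]
Visit bridge; enqueue core, hub → queue [sink, worker, back, mirror, root, cache, core, hub]
Visit sink → queue [worker, back, mirror, root, cache, core, hub]
Visit worker; enqueue gate → queue [back, mirror, root, cache, core, hub, gate]
Visit back; enqueue leaf, mesh → queue [mirror, root, cache, core, hub, gate, leaf, mesh]
Visit mirror → queue [root, cache, core, hub, gate, leaf, mesh]
Visit root → queue [cache, core, hub, gate, leaf, mesh]
Visit cache → queue [core, hub, gate, leaf, mesh]
Visit core → queue [hub, gate, leaf, mesh]
Visit hub → queue [gate, leaf, mesh]
Visit gate → queue [leaf, mesh]
Visit leaf; enqueue router → queue [mesh, router]
Visit mesh → queue [router]
Visit router → queue []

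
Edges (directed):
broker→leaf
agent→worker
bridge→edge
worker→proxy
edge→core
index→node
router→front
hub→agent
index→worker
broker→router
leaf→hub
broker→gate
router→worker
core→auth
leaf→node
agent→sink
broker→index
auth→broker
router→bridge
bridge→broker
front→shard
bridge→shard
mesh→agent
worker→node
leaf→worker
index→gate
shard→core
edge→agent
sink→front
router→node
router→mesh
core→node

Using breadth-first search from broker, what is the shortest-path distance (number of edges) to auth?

5

Level 0: broker
Level 1: gate, index, leaf, router
Level 2: bridge, front, hub, mesh, node, worker
Level 3: agent, edge, proxy, shard
Level 4: core, sink
Level 5: auth
auth first appears at level 5.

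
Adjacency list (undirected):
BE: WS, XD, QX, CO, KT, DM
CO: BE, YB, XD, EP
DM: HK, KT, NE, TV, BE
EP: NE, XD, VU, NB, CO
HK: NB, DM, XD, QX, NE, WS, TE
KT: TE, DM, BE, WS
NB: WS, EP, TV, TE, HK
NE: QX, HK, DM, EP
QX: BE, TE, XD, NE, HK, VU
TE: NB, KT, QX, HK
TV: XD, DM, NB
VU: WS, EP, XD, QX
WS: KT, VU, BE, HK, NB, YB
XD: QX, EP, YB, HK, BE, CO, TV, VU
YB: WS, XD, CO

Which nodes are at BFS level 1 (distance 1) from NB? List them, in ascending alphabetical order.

EP, HK, TE, TV, WS

Level 0: NB
Level 1: EP, HK, TE, TV, WS
Level 2: BE, CO, DM, KT, NE, QX, VU, XD, YB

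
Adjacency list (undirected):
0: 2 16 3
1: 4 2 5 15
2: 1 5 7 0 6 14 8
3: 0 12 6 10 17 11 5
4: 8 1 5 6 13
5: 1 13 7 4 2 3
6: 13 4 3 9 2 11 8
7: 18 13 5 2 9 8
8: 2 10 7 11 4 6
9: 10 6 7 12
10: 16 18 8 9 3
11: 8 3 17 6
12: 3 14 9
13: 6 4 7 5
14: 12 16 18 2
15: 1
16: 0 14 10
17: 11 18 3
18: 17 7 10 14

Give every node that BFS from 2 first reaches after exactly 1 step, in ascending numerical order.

0, 1, 5, 6, 7, 8, 14

Level 0: 2
Level 1: 0, 1, 5, 6, 7, 8, 14
Level 2: 3, 4, 9, 10, 11, 12, 13, 15, 16, 18
Level 3: 17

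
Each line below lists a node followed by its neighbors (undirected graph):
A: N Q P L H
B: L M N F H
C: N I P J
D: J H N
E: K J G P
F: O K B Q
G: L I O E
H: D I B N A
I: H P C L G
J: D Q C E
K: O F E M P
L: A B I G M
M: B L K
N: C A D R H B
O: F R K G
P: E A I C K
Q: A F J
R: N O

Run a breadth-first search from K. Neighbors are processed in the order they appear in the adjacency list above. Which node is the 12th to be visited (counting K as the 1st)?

L

Visit K; enqueue O, F, E, M, P → queue [O, F, E, M, P]
Visit O; enqueue R, G → queue [F, E, M, P, R, G]
Visit F; enqueue B, Q → queue [E, M, P, R, G, B, Q]
Visit E; enqueue J → queue [M, P, R, G, B, Q, J]
Visit M; enqueue L → queue [P, R, G, B, Q, J, L]
Visit P; enqueue A, I, C → queue [R, G, B, Q, J, L, A, I, C]
Visit R; enqueue N → queue [G, B, Q, J, L, A, I, C, N]
Visit G → queue [B, Q, J, L, A, I, C, N]
Visit B; enqueue H → queue [Q, J, L, A, I, C, N, H]
Visit Q → queue [J, L, A, I, C, N, H]
Visit J; enqueue D → queue [L, A, I, C, N, H, D]
Visit L → queue [A, I, C, N, H, D]
Visit A → queue [I, C, N, H, D]
Visit I → queue [C, N, H, D]
Visit C → queue [N, H, D]
Visit N → queue [H, D]
Visit H → queue [D]
Visit D → queue []

Visit order: K, O, F, E, M, P, R, G, B, Q, J, L, A, I, C, N, H, D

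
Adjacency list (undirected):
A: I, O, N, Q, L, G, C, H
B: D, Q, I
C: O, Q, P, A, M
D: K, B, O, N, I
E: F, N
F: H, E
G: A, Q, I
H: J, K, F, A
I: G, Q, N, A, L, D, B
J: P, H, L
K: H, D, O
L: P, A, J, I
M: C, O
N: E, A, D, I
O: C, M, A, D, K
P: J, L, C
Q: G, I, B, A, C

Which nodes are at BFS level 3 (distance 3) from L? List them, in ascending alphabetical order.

E, F, K, M

Level 0: L
Level 1: A, I, J, P
Level 2: B, C, D, G, H, N, O, Q
Level 3: E, F, K, M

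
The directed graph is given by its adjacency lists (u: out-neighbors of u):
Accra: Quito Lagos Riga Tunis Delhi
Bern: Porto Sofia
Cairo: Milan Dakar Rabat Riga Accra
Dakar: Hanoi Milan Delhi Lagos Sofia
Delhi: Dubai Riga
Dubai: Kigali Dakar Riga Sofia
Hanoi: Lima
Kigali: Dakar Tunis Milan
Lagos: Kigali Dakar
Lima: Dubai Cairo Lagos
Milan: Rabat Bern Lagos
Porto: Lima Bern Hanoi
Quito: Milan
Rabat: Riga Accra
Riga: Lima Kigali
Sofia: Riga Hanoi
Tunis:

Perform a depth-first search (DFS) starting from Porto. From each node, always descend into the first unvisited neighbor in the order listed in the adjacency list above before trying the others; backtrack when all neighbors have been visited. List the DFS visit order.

Visit Porto
Porto → Lima
Lima → Dubai
Dubai → Kigali
Kigali → Dakar
Dakar → Hanoi
Dakar → Milan
Milan → Rabat
Rabat → Riga
Rabat → Accra
Accra → Quito
Accra → Lagos
Accra → Tunis
Accra → Delhi
Milan → Bern
Bern → Sofia
Lima → Cairo

Porto Lima Dubai Kigali Dakar Hanoi Milan Rabat Riga Accra Quito Lagos Tunis Delhi Bern Sofia Cairo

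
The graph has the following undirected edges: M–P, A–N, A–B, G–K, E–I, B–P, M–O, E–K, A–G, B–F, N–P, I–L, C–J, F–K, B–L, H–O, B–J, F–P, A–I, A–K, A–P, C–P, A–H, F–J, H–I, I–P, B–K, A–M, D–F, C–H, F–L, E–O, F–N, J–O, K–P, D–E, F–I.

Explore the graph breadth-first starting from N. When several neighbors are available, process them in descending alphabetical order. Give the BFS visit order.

N, P, F, A, M, K, I, C, B, L, J, D, H, G, O, E

Visit N; enqueue P, F, A → queue [P, F, A]
Visit P; enqueue M, K, I, C, B → queue [F, A, M, K, I, C, B]
Visit F; enqueue L, J, D → queue [A, M, K, I, C, B, L, J, D]
Visit A; enqueue H, G → queue [M, K, I, C, B, L, J, D, H, G]
Visit M; enqueue O → queue [K, I, C, B, L, J, D, H, G, O]
Visit K; enqueue E → queue [I, C, B, L, J, D, H, G, O, E]
Visit I → queue [C, B, L, J, D, H, G, O, E]
Visit C → queue [B, L, J, D, H, G, O, E]
Visit B → queue [L, J, D, H, G, O, E]
Visit L → queue [J, D, H, G, O, E]
Visit J → queue [D, H, G, O, E]
Visit D → queue [H, G, O, E]
Visit H → queue [G, O, E]
Visit G → queue [O, E]
Visit O → queue [E]
Visit E → queue []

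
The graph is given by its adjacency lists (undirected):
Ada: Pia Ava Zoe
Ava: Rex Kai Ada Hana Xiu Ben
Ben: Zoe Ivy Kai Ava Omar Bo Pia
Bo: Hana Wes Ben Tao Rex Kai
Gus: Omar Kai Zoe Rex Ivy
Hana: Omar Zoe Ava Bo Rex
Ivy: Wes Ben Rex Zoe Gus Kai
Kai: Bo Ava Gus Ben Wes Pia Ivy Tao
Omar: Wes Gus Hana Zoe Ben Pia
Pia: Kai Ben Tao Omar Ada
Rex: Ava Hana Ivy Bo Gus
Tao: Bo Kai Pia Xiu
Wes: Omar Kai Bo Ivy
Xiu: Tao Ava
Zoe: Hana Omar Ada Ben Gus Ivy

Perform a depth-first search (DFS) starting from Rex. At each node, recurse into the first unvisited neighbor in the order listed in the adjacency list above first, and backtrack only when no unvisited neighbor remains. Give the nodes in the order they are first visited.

Visit Rex
Rex → Ava
Ava → Kai
Kai → Bo
Bo → Hana
Hana → Omar
Omar → Wes
Wes → Ivy
Ivy → Ben
Ben → Zoe
Zoe → Ada
Ada → Pia
Pia → Tao
Tao → Xiu
Zoe → Gus

Rex Ava Kai Bo Hana Omar Wes Ivy Ben Zoe Ada Pia Tao Xiu Gus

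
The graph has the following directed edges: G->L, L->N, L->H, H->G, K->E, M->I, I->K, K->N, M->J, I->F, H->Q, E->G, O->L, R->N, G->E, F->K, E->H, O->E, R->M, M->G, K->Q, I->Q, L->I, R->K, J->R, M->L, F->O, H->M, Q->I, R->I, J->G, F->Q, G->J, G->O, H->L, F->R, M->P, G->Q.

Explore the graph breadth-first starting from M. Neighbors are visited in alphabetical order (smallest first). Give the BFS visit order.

M -> G -> I -> J -> L -> P -> E -> O -> Q -> F -> K -> R -> H -> N

Visit M; enqueue G, I, J, L, P → queue [G, I, J, L, P]
Visit G; enqueue E, O, Q → queue [I, J, L, P, E, O, Q]
Visit I; enqueue F, K → queue [J, L, P, E, O, Q, F, K]
Visit J; enqueue R → queue [L, P, E, O, Q, F, K, R]
Visit L; enqueue H, N → queue [P, E, O, Q, F, K, R, H, N]
Visit P → queue [E, O, Q, F, K, R, H, N]
Visit E → queue [O, Q, F, K, R, H, N]
Visit O → queue [Q, F, K, R, H, N]
Visit Q → queue [F, K, R, H, N]
Visit F → queue [K, R, H, N]
Visit K → queue [R, H, N]
Visit R → queue [H, N]
Visit H → queue [N]
Visit N → queue []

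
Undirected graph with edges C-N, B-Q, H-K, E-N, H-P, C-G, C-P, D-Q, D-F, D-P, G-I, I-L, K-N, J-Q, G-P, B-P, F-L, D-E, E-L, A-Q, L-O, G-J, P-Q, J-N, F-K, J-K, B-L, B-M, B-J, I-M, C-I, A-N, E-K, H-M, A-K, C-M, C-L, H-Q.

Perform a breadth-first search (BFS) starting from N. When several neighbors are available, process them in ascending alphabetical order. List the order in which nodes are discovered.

Visit N; enqueue A, C, E, J, K → queue [A, C, E, J, K]
Visit A; enqueue Q → queue [C, E, J, K, Q]
Visit C; enqueue G, I, L, M, P → queue [E, J, K, Q, G, I, L, M, P]
Visit E; enqueue D → queue [J, K, Q, G, I, L, M, P, D]
Visit J; enqueue B → queue [K, Q, G, I, L, M, P, D, B]
Visit K; enqueue F, H → queue [Q, G, I, L, M, P, D, B, F, H]
Visit Q → queue [G, I, L, M, P, D, B, F, H]
Visit G → queue [I, L, M, P, D, B, F, H]
Visit I → queue [L, M, P, D, B, F, H]
Visit L; enqueue O → queue [M, P, D, B, F, H, O]
Visit M → queue [P, D, B, F, H, O]
Visit P → queue [D, B, F, H, O]
Visit D → queue [B, F, H, O]
Visit B → queue [F, H, O]
Visit F → queue [H, O]
Visit H → queue [O]
Visit O → queue []

N A C E J K Q G I L M P D B F H O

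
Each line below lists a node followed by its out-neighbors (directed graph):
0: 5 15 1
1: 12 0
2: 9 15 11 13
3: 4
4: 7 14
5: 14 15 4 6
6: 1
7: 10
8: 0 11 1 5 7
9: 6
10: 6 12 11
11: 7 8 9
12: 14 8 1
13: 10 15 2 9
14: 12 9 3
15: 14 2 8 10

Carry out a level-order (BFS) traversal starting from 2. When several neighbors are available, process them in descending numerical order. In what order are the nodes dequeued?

Visit 2; enqueue 15, 13, 11, 9 → queue [15, 13, 11, 9]
Visit 15; enqueue 14, 10, 8 → queue [13, 11, 9, 14, 10, 8]
Visit 13 → queue [11, 9, 14, 10, 8]
Visit 11; enqueue 7 → queue [9, 14, 10, 8, 7]
Visit 9; enqueue 6 → queue [14, 10, 8, 7, 6]
Visit 14; enqueue 12, 3 → queue [10, 8, 7, 6, 12, 3]
Visit 10 → queue [8, 7, 6, 12, 3]
Visit 8; enqueue 5, 1, 0 → queue [7, 6, 12, 3, 5, 1, 0]
Visit 7 → queue [6, 12, 3, 5, 1, 0]
Visit 6 → queue [12, 3, 5, 1, 0]
Visit 12 → queue [3, 5, 1, 0]
Visit 3; enqueue 4 → queue [5, 1, 0, 4]
Visit 5 → queue [1, 0, 4]
Visit 1 → queue [0, 4]
Visit 0 → queue [4]
Visit 4 → queue []

2 → 15 → 13 → 11 → 9 → 14 → 10 → 8 → 7 → 6 → 12 → 3 → 5 → 1 → 0 → 4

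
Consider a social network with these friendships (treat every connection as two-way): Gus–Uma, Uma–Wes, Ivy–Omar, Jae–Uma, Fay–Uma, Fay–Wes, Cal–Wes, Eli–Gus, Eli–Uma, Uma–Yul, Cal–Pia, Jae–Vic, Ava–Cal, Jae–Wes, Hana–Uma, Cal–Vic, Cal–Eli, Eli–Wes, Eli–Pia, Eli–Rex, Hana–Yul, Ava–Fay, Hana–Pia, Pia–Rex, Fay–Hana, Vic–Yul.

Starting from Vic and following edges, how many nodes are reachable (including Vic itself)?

BFS from Vic visits: Vic, Cal, Jae, Yul, Ava, Eli, Pia, Wes, Uma, Hana, Fay, Gus, Rex
Reachable nodes: 13 of 15 total.

13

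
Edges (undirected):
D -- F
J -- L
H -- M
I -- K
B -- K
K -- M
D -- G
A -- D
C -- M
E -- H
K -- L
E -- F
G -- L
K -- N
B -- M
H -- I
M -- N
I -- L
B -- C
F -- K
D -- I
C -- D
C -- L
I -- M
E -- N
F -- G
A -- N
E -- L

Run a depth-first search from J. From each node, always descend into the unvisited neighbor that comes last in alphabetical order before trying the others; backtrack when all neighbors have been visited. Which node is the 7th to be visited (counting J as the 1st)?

Visit J
J → L
L → K
K → N
N → M
M → I
I → H
H → E
E → F
F → G
G → D
D → C
C → B
D → A

Visit order: J, L, K, N, M, I, H, E, F, G, D, C, B, A

H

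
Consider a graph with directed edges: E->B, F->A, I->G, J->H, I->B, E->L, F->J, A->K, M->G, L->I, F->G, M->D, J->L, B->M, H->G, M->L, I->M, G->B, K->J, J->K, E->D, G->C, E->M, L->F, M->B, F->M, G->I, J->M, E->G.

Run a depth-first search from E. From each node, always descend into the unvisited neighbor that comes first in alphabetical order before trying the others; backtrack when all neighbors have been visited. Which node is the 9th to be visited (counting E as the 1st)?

F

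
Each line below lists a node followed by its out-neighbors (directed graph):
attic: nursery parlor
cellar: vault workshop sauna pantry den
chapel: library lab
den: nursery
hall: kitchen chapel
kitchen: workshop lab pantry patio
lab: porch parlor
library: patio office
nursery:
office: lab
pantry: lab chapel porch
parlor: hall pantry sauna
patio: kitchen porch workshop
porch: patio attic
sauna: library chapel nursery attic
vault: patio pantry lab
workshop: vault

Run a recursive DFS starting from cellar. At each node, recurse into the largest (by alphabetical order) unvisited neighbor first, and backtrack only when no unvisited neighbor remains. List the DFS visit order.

cellar -> workshop -> vault -> patio -> porch -> attic -> parlor -> sauna -> nursery -> library -> office -> lab -> chapel -> pantry -> hall -> kitchen -> den

Visit cellar
cellar → workshop
workshop → vault
vault → patio
patio → porch
porch → attic
attic → parlor
parlor → sauna
sauna → nursery
sauna → library
library → office
office → lab
sauna → chapel
parlor → pantry
parlor → hall
hall → kitchen
cellar → den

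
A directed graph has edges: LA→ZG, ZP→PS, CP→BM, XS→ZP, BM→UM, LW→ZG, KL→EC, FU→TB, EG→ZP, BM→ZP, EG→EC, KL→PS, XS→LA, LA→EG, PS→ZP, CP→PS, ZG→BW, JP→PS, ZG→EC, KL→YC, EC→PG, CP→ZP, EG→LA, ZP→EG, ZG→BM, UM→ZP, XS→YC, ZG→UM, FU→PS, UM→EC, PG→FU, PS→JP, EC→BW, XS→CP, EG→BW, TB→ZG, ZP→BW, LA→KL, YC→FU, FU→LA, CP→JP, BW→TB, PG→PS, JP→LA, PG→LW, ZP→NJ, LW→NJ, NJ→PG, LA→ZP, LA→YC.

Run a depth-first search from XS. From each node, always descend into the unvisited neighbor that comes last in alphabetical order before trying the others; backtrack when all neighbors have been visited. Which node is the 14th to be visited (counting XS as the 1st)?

Visit XS
XS → ZP
ZP → PS
PS → JP
JP → LA
LA → ZG
ZG → UM
UM → EC
EC → PG
PG → LW
LW → NJ
PG → FU
FU → TB
EC → BW
ZG → BM
LA → YC
LA → KL
LA → EG
XS → CP

Visit order: XS, ZP, PS, JP, LA, ZG, UM, EC, PG, LW, NJ, FU, TB, BW, BM, YC, KL, EG, CP

BW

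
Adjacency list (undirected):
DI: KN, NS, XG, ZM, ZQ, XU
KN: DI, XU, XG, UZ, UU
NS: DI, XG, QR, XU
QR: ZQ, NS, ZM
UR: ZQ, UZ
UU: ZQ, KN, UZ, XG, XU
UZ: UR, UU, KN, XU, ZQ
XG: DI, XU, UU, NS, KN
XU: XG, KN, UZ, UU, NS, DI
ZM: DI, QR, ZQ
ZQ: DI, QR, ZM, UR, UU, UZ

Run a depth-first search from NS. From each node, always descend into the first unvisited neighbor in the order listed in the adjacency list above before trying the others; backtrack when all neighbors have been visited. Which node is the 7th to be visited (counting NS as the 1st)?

ZQ

Visit NS
NS → DI
DI → KN
KN → XU
XU → XG
XG → UU
UU → ZQ
ZQ → QR
QR → ZM
ZQ → UR
UR → UZ

Visit order: NS, DI, KN, XU, XG, UU, ZQ, QR, ZM, UR, UZ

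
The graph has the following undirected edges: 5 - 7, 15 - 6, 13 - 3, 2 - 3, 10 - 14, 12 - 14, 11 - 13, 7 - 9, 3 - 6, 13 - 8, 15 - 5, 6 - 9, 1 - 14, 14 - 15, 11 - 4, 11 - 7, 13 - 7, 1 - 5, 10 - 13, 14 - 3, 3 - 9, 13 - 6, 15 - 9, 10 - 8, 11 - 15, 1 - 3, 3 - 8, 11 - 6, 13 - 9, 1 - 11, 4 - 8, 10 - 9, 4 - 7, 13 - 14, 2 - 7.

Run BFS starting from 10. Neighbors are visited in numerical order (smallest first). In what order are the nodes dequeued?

Visit 10; enqueue 8, 9, 13, 14 → queue [8, 9, 13, 14]
Visit 8; enqueue 3, 4 → queue [9, 13, 14, 3, 4]
Visit 9; enqueue 6, 7, 15 → queue [13, 14, 3, 4, 6, 7, 15]
Visit 13; enqueue 11 → queue [14, 3, 4, 6, 7, 15, 11]
Visit 14; enqueue 1, 12 → queue [3, 4, 6, 7, 15, 11, 1, 12]
Visit 3; enqueue 2 → queue [4, 6, 7, 15, 11, 1, 12, 2]
Visit 4 → queue [6, 7, 15, 11, 1, 12, 2]
Visit 6 → queue [7, 15, 11, 1, 12, 2]
Visit 7; enqueue 5 → queue [15, 11, 1, 12, 2, 5]
Visit 15 → queue [11, 1, 12, 2, 5]
Visit 11 → queue [1, 12, 2, 5]
Visit 1 → queue [12, 2, 5]
Visit 12 → queue [2, 5]
Visit 2 → queue [5]
Visit 5 → queue []

10 -> 8 -> 9 -> 13 -> 14 -> 3 -> 4 -> 6 -> 7 -> 15 -> 11 -> 1 -> 12 -> 2 -> 5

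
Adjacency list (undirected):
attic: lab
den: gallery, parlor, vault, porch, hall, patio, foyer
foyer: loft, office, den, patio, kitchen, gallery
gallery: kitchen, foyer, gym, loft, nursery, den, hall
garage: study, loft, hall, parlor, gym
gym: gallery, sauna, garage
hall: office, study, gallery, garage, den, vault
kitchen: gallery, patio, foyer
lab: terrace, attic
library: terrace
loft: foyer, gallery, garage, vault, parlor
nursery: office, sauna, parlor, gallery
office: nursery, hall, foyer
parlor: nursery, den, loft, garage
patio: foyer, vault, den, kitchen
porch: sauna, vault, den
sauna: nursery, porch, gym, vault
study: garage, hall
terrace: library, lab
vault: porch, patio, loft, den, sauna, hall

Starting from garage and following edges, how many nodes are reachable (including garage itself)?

16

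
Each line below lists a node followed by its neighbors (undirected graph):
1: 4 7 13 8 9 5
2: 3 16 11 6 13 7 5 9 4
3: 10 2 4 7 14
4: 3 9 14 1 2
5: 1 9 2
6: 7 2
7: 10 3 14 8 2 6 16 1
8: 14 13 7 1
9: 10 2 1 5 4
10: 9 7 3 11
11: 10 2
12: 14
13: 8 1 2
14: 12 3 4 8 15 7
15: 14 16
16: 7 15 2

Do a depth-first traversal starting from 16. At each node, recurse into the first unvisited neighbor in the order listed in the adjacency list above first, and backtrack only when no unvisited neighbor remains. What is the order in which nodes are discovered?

Visit 16
16 → 7
7 → 10
10 → 9
9 → 2
2 → 3
3 → 4
4 → 14
14 → 12
14 → 8
8 → 13
13 → 1
1 → 5
14 → 15
2 → 11
2 → 6

16, 7, 10, 9, 2, 3, 4, 14, 12, 8, 13, 1, 5, 15, 11, 6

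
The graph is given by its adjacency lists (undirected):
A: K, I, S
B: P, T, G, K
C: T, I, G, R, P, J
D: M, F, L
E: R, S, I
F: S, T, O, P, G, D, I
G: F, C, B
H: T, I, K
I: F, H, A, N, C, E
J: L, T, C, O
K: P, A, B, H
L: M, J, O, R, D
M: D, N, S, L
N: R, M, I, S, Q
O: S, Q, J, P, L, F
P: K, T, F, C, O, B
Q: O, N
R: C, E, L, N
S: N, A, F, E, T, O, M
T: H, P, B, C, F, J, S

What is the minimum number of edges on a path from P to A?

Level 0: P
Level 1: B, C, F, K, O, T
Level 2: A, D, G, H, I, J, L, Q, R, S
Level 3: E, M, N
A first appears at level 2.

2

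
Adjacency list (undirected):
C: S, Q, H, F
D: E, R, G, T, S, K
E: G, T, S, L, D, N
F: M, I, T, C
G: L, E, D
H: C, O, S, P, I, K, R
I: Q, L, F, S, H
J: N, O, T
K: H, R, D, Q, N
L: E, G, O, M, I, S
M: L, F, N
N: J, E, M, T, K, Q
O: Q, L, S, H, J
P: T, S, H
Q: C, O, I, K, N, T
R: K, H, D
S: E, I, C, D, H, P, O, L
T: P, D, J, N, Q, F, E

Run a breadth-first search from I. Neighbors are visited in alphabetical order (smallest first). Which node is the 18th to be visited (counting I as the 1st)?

J

Visit I; enqueue F, H, L, Q, S → queue [F, H, L, Q, S]
Visit F; enqueue C, M, T → queue [H, L, Q, S, C, M, T]
Visit H; enqueue K, O, P, R → queue [L, Q, S, C, M, T, K, O, P, R]
Visit L; enqueue E, G → queue [Q, S, C, M, T, K, O, P, R, E, G]
Visit Q; enqueue N → queue [S, C, M, T, K, O, P, R, E, G, N]
Visit S; enqueue D → queue [C, M, T, K, O, P, R, E, G, N, D]
Visit C → queue [M, T, K, O, P, R, E, G, N, D]
Visit M → queue [T, K, O, P, R, E, G, N, D]
Visit T; enqueue J → queue [K, O, P, R, E, G, N, D, J]
Visit K → queue [O, P, R, E, G, N, D, J]
Visit O → queue [P, R, E, G, N, D, J]
Visit P → queue [R, E, G, N, D, J]
Visit R → queue [E, G, N, D, J]
Visit E → queue [G, N, D, J]
Visit G → queue [N, D, J]
Visit N → queue [D, J]
Visit D → queue [J]
Visit J → queue []

Visit order: I, F, H, L, Q, S, C, M, T, K, O, P, R, E, G, N, D, J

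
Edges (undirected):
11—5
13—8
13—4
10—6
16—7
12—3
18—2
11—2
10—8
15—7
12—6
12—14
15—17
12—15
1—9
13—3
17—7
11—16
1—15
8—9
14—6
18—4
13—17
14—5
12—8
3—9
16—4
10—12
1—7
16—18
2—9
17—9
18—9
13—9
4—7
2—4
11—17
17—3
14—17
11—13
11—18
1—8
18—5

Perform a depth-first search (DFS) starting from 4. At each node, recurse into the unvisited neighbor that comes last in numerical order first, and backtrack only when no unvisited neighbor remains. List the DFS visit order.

4, 18, 16, 11, 17, 15, 12, 14, 6, 10, 8, 13, 9, 3, 2, 1, 7, 5

Visit 4
4 → 18
18 → 16
16 → 11
11 → 17
17 → 15
15 → 12
12 → 14
14 → 6
6 → 10
10 → 8
8 → 13
13 → 9
9 → 3
9 → 2
9 → 1
1 → 7
14 → 5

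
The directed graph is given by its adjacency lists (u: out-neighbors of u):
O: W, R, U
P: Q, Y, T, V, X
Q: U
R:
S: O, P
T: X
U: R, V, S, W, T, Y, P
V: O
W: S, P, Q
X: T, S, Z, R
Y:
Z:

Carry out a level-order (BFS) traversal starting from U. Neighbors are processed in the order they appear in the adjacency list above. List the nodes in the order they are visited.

U, R, V, S, W, T, Y, P, O, Q, X, Z

Visit U; enqueue R, V, S, W, T, Y, P → queue [R, V, S, W, T, Y, P]
Visit R → queue [V, S, W, T, Y, P]
Visit V; enqueue O → queue [S, W, T, Y, P, O]
Visit S → queue [W, T, Y, P, O]
Visit W; enqueue Q → queue [T, Y, P, O, Q]
Visit T; enqueue X → queue [Y, P, O, Q, X]
Visit Y → queue [P, O, Q, X]
Visit P → queue [O, Q, X]
Visit O → queue [Q, X]
Visit Q → queue [X]
Visit X; enqueue Z → queue [Z]
Visit Z → queue []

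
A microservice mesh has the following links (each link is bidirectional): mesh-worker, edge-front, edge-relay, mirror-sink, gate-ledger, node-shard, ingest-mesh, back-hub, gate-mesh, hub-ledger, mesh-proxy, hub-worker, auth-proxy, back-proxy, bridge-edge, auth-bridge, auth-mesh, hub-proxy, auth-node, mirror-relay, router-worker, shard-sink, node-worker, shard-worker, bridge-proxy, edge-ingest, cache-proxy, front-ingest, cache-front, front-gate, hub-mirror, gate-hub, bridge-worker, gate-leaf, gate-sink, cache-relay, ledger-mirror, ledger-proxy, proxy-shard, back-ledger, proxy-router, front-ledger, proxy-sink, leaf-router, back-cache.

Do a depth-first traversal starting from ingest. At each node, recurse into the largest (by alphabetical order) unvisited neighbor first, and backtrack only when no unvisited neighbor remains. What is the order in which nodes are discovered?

ingest mesh worker shard sink proxy router leaf gate ledger mirror relay edge front cache back hub bridge auth node

Visit ingest
ingest → mesh
mesh → worker
worker → shard
shard → sink
sink → proxy
proxy → router
router → leaf
leaf → gate
gate → ledger
ledger → mirror
mirror → relay
relay → edge
edge → front
front → cache
cache → back
back → hub
edge → bridge
bridge → auth
auth → node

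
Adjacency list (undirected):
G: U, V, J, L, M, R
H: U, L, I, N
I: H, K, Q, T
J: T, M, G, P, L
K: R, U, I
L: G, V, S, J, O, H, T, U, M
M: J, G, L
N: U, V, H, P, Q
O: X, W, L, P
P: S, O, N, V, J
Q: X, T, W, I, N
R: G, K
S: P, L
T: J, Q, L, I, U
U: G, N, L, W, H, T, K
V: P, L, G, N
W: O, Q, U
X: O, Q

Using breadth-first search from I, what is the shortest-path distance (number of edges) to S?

3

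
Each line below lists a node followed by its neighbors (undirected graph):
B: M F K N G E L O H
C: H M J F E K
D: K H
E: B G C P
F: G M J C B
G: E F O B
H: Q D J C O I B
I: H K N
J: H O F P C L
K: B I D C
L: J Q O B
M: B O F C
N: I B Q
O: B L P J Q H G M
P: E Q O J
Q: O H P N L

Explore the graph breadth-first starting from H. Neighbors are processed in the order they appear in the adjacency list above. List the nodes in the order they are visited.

Visit H; enqueue Q, D, J, C, O, I, B → queue [Q, D, J, C, O, I, B]
Visit Q; enqueue P, N, L → queue [D, J, C, O, I, B, P, N, L]
Visit D; enqueue K → queue [J, C, O, I, B, P, N, L, K]
Visit J; enqueue F → queue [C, O, I, B, P, N, L, K, F]
Visit C; enqueue M, E → queue [O, I, B, P, N, L, K, F, M, E]
Visit O; enqueue G → queue [I, B, P, N, L, K, F, M, E, G]
Visit I → queue [B, P, N, L, K, F, M, E, G]
Visit B → queue [P, N, L, K, F, M, E, G]
Visit P → queue [N, L, K, F, M, E, G]
Visit N → queue [L, K, F, M, E, G]
Visit L → queue [K, F, M, E, G]
Visit K → queue [F, M, E, G]
Visit F → queue [M, E, G]
Visit M → queue [E, G]
Visit E → queue [G]
Visit G → queue []

H -> Q -> D -> J -> C -> O -> I -> B -> P -> N -> L -> K -> F -> M -> E -> G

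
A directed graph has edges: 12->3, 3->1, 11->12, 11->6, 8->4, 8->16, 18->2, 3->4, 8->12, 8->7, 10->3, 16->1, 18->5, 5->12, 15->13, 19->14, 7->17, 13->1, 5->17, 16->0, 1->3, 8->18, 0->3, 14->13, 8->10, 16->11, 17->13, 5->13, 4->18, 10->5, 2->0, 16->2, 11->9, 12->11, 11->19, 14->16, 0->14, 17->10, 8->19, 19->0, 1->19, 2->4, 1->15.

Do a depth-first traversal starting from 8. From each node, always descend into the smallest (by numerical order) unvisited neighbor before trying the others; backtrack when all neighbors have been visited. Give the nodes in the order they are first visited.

Visit 8
8 → 4
4 → 18
18 → 2
2 → 0
0 → 3
3 → 1
1 → 15
15 → 13
1 → 19
19 → 14
14 → 16
16 → 11
11 → 6
11 → 9
11 → 12
18 → 5
5 → 17
17 → 10
8 → 7

8 → 4 → 18 → 2 → 0 → 3 → 1 → 15 → 13 → 19 → 14 → 16 → 11 → 6 → 9 → 12 → 5 → 17 → 10 → 7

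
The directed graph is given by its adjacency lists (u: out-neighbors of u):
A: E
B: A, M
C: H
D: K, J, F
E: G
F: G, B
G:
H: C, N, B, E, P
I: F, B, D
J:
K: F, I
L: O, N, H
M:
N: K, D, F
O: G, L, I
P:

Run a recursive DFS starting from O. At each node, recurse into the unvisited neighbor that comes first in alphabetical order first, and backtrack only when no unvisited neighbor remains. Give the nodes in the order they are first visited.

O → G → I → B → A → E → M → D → F → J → K → L → H → C → N → P

Visit O
O → G
O → I
I → B
B → A
A → E
B → M
I → D
D → F
D → J
D → K
O → L
L → H
H → C
H → N
H → P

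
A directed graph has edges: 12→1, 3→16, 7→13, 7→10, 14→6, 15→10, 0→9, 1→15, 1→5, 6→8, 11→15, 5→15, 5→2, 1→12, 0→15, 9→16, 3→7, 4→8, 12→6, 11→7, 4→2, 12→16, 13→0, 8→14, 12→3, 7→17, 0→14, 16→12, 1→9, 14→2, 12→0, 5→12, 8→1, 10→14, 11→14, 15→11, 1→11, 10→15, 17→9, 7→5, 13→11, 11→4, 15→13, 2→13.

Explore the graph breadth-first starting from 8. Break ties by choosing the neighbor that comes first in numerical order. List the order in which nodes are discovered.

Visit 8; enqueue 1, 14 → queue [1, 14]
Visit 1; enqueue 5, 9, 11, 12, 15 → queue [14, 5, 9, 11, 12, 15]
Visit 14; enqueue 2, 6 → queue [5, 9, 11, 12, 15, 2, 6]
Visit 5 → queue [9, 11, 12, 15, 2, 6]
Visit 9; enqueue 16 → queue [11, 12, 15, 2, 6, 16]
Visit 11; enqueue 4, 7 → queue [12, 15, 2, 6, 16, 4, 7]
Visit 12; enqueue 0, 3 → queue [15, 2, 6, 16, 4, 7, 0, 3]
Visit 15; enqueue 10, 13 → queue [2, 6, 16, 4, 7, 0, 3, 10, 13]
Visit 2 → queue [6, 16, 4, 7, 0, 3, 10, 13]
Visit 6 → queue [16, 4, 7, 0, 3, 10, 13]
Visit 16 → queue [4, 7, 0, 3, 10, 13]
Visit 4 → queue [7, 0, 3, 10, 13]
Visit 7; enqueue 17 → queue [0, 3, 10, 13, 17]
Visit 0 → queue [3, 10, 13, 17]
Visit 3 → queue [10, 13, 17]
Visit 10 → queue [13, 17]
Visit 13 → queue [17]
Visit 17 → queue []

8 1 14 5 9 11 12 15 2 6 16 4 7 0 3 10 13 17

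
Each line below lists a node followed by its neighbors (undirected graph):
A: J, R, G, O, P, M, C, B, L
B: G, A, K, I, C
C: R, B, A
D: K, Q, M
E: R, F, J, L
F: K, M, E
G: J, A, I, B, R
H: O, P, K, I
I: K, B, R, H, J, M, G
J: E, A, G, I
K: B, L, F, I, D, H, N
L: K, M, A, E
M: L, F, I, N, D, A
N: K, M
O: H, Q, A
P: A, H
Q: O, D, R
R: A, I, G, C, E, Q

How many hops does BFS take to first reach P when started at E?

3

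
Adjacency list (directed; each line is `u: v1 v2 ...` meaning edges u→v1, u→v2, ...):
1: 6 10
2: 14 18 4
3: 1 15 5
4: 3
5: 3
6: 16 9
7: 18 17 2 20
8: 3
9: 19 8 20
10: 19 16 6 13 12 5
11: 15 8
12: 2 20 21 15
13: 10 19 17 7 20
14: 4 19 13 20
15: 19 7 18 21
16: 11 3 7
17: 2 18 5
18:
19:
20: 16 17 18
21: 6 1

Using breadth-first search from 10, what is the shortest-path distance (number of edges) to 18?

3

Level 0: 10
Level 1: 5, 6, 12, 13, 16, 19
Level 2: 2, 3, 7, 9, 11, 15, 17, 20, 21
Level 3: 1, 4, 8, 14, 18
18 first appears at level 3.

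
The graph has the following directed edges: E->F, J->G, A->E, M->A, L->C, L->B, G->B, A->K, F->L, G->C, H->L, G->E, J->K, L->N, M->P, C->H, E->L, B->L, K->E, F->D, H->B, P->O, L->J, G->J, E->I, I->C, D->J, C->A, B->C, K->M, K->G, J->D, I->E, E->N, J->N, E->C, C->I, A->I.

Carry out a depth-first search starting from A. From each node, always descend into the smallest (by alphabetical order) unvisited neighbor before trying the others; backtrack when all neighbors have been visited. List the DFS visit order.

A -> E -> C -> H -> B -> L -> J -> D -> G -> K -> M -> P -> O -> N -> I -> F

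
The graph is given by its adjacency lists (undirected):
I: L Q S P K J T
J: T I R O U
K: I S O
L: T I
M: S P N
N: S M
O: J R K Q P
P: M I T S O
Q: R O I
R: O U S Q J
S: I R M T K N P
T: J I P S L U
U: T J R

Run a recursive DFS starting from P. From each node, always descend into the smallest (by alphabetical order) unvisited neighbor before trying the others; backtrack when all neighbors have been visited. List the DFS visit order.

P, I, J, O, K, S, M, N, R, Q, U, T, L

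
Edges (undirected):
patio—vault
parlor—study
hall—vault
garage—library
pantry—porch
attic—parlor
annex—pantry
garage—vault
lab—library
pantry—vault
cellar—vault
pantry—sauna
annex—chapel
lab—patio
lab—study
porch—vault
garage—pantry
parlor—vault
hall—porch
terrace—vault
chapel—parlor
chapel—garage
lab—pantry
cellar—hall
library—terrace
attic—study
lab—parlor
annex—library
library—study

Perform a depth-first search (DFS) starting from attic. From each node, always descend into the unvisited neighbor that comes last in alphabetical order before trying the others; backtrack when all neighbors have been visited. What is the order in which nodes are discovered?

Visit attic
attic → study
study → parlor
parlor → vault
vault → terrace
terrace → library
library → lab
lab → patio
lab → pantry
pantry → sauna
pantry → porch
porch → hall
hall → cellar
pantry → garage
garage → chapel
chapel → annex

attic, study, parlor, vault, terrace, library, lab, patio, pantry, sauna, porch, hall, cellar, garage, chapel, annex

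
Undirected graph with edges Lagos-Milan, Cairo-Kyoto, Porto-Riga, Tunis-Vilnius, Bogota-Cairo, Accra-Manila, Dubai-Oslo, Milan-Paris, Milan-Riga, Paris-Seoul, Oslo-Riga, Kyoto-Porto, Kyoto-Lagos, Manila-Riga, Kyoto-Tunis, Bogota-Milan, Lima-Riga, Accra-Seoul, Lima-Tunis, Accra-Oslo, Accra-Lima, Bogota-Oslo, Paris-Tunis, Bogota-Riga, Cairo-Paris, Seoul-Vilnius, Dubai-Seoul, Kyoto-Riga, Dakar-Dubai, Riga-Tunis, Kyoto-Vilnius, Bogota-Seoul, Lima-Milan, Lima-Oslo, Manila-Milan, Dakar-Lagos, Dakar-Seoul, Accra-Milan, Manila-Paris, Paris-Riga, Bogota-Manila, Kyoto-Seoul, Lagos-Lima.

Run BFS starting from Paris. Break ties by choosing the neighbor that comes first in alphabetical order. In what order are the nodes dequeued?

Paris, Cairo, Manila, Milan, Riga, Seoul, Tunis, Bogota, Kyoto, Accra, Lagos, Lima, Oslo, Porto, Dakar, Dubai, Vilnius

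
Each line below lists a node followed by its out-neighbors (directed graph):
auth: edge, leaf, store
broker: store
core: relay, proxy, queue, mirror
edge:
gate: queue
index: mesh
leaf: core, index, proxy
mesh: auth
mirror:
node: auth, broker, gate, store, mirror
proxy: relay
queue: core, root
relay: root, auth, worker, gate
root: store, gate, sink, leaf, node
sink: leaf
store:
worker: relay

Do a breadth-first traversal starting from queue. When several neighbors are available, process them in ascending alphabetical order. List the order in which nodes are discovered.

queue, core, root, mirror, proxy, relay, gate, leaf, node, sink, store, auth, worker, index, broker, edge, mesh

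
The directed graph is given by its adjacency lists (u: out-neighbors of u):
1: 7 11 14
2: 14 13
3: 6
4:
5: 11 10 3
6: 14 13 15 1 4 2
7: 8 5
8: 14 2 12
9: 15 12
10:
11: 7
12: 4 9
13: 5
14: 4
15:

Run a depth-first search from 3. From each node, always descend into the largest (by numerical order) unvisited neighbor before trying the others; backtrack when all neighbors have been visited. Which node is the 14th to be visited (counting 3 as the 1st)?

10

Visit 3
3 → 6
6 → 15
6 → 14
14 → 4
6 → 13
13 → 5
5 → 11
11 → 7
7 → 8
8 → 12
12 → 9
8 → 2
5 → 10
6 → 1

Visit order: 3, 6, 15, 14, 4, 13, 5, 11, 7, 8, 12, 9, 2, 10, 1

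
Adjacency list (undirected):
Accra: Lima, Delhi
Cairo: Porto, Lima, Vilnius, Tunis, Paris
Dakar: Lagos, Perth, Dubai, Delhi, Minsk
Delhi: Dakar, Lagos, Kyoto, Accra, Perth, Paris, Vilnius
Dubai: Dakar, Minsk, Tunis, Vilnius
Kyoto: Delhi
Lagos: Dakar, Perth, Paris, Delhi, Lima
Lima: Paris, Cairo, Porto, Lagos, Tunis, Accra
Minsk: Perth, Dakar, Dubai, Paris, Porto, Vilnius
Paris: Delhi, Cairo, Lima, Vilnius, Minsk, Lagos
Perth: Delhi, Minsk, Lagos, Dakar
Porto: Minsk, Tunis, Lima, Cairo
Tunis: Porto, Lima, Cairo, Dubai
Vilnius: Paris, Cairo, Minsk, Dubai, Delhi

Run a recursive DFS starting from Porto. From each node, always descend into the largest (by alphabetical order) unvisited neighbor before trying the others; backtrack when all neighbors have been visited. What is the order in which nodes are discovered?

Porto Tunis Lima Paris Vilnius Minsk Perth Lagos Delhi Kyoto Dakar Dubai Accra Cairo

Visit Porto
Porto → Tunis
Tunis → Lima
Lima → Paris
Paris → Vilnius
Vilnius → Minsk
Minsk → Perth
Perth → Lagos
Lagos → Delhi
Delhi → Kyoto
Delhi → Dakar
Dakar → Dubai
Delhi → Accra
Vilnius → Cairo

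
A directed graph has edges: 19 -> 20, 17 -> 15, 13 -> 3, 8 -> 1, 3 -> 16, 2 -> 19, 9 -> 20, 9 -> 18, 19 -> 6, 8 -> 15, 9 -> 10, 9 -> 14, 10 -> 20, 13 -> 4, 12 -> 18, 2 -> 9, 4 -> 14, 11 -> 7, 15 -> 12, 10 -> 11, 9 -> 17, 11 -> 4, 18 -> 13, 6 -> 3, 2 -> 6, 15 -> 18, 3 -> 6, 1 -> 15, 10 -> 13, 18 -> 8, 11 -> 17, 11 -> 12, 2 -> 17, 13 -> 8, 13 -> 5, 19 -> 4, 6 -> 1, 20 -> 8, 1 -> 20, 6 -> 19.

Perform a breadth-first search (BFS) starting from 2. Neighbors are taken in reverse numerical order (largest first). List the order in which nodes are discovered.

Visit 2; enqueue 19, 17, 9, 6 → queue [19, 17, 9, 6]
Visit 19; enqueue 20, 4 → queue [17, 9, 6, 20, 4]
Visit 17; enqueue 15 → queue [9, 6, 20, 4, 15]
Visit 9; enqueue 18, 14, 10 → queue [6, 20, 4, 15, 18, 14, 10]
Visit 6; enqueue 3, 1 → queue [20, 4, 15, 18, 14, 10, 3, 1]
Visit 20; enqueue 8 → queue [4, 15, 18, 14, 10, 3, 1, 8]
Visit 4 → queue [15, 18, 14, 10, 3, 1, 8]
Visit 15; enqueue 12 → queue [18, 14, 10, 3, 1, 8, 12]
Visit 18; enqueue 13 → queue [14, 10, 3, 1, 8, 12, 13]
Visit 14 → queue [10, 3, 1, 8, 12, 13]
Visit 10; enqueue 11 → queue [3, 1, 8, 12, 13, 11]
Visit 3; enqueue 16 → queue [1, 8, 12, 13, 11, 16]
Visit 1 → queue [8, 12, 13, 11, 16]
Visit 8 → queue [12, 13, 11, 16]
Visit 12 → queue [13, 11, 16]
Visit 13; enqueue 5 → queue [11, 16, 5]
Visit 11; enqueue 7 → queue [16, 5, 7]
Visit 16 → queue [5, 7]
Visit 5 → queue [7]
Visit 7 → queue []

2 -> 19 -> 17 -> 9 -> 6 -> 20 -> 4 -> 15 -> 18 -> 14 -> 10 -> 3 -> 1 -> 8 -> 12 -> 13 -> 11 -> 16 -> 5 -> 7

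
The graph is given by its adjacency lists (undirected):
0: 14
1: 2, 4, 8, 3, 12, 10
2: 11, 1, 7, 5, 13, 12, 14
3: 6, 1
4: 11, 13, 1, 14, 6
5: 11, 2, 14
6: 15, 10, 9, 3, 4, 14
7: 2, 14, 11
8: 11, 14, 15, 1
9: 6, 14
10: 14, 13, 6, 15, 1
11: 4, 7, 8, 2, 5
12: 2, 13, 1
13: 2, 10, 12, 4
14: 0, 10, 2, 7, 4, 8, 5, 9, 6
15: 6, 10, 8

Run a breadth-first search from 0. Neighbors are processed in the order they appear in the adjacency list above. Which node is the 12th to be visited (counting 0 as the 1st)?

15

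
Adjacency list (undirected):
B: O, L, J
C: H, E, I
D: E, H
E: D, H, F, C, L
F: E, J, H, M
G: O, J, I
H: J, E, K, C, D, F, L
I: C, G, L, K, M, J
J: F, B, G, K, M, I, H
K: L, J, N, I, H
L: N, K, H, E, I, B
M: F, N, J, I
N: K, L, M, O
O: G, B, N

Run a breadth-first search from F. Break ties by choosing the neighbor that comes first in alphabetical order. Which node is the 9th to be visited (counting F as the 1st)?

Visit F; enqueue E, H, J, M → queue [E, H, J, M]
Visit E; enqueue C, D, L → queue [H, J, M, C, D, L]
Visit H; enqueue K → queue [J, M, C, D, L, K]
Visit J; enqueue B, G, I → queue [M, C, D, L, K, B, G, I]
Visit M; enqueue N → queue [C, D, L, K, B, G, I, N]
Visit C → queue [D, L, K, B, G, I, N]
Visit D → queue [L, K, B, G, I, N]
Visit L → queue [K, B, G, I, N]
Visit K → queue [B, G, I, N]
Visit B; enqueue O → queue [G, I, N, O]
Visit G → queue [I, N, O]
Visit I → queue [N, O]
Visit N → queue [O]
Visit O → queue []

Visit order: F, E, H, J, M, C, D, L, K, B, G, I, N, O

K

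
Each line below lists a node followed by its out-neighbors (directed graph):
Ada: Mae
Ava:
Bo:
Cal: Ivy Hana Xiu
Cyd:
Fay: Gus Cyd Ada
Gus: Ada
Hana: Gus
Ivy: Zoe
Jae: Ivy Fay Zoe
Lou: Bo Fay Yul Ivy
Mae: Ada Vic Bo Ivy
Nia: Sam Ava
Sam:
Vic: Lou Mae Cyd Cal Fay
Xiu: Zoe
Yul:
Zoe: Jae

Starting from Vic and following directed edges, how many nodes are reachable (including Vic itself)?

15

BFS from Vic visits: Vic, Lou, Mae, Cyd, Cal, Fay, Bo, Yul, Ivy, Ada, Hana, Xiu, Gus, Zoe, Jae
Reachable nodes: 15 of 18 total.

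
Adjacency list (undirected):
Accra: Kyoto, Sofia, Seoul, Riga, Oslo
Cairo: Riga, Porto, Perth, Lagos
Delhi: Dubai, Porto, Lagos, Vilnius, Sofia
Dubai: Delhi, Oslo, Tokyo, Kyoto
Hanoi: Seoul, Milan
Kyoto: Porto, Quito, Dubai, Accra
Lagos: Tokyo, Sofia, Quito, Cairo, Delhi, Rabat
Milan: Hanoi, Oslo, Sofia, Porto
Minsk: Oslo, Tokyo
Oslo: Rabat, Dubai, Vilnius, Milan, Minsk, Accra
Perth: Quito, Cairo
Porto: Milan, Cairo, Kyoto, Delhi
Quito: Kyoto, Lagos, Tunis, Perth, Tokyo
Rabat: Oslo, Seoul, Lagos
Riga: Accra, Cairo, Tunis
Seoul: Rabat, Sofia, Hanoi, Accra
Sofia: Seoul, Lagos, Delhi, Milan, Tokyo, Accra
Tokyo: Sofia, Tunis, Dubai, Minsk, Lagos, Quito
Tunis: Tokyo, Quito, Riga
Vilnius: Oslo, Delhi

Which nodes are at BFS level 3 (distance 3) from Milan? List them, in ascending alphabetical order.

Level 0: Milan
Level 1: Hanoi, Oslo, Porto, Sofia
Level 2: Accra, Cairo, Delhi, Dubai, Kyoto, Lagos, Minsk, Rabat, Seoul, Tokyo, Vilnius
Level 3: Perth, Quito, Riga, Tunis

Perth, Quito, Riga, Tunis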